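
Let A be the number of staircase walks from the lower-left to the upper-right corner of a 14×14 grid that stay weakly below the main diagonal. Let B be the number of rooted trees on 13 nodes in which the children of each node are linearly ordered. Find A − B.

2466428

Monotone paths in an n×n grid that stay weakly below the diagonal are counted by C_n; here n = 14. So A = C_14 = 2674440.
Rooted ordered (plane) trees on m nodes have m−1 edges and are counted by C_{m−1}; m = 13 gives C_12. So B = C_12 = 208012.
A − B = 2674440 − 208012 = 2466428.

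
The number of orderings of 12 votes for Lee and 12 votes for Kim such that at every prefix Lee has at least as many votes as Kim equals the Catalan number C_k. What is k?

Ballot sequences with n votes each where one side never trails are Dyck words, counted by C_n; here n = 12.

12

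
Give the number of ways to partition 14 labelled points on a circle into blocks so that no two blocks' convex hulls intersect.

The non-crossing partitions of [14] form a lattice of size C_14.
C_14 = C(28,14)/15 = 40116600/15 = 2674440.

2674440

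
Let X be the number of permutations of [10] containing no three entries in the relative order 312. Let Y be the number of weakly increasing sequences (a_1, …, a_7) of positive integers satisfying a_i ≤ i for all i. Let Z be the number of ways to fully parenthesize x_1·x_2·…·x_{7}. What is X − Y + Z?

For any fixed pattern of length 3, the pattern-avoiding permutations of [10] number C_10. So X = C_10 = 16796.
Weakly increasing sequences with a_i ≤ i biject with Dyck paths of semilength 7, so there are C_7. So Y = C_7 = 429.
Bracketing 7 factors into binary products is counted by C_{7−1} = C_6. So Z = C_6 = 132.
X − Y + Z = 16796 − 429 + 132 = 16499.

16499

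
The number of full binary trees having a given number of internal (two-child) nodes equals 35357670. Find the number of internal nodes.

Full binary trees with n internal nodes are counted by C_n. Since C_16 = 35357670, the index is 16.

16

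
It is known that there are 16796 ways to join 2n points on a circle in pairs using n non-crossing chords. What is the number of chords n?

10

Non-crossing pairings of 2n points on a circle are counted by C_n. The Catalan number equal to 16796 is C_10.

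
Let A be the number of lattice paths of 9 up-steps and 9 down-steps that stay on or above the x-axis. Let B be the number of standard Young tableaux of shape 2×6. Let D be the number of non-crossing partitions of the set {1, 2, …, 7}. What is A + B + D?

5423

Paths of 9 up- and 9 down-steps that never dip below the axis are Dyck paths; their count is C_9. So A = C_9 = 4862.
By the hook-length formula (or a Dyck-path bijection), SYT of shape 2×6 number C_6. So B = C_6 = 132.
The non-crossing partitions of [7] form a lattice of size C_7. So D = C_7 = 429.
A + B + D = 4862 + 132 + 429 = 5423.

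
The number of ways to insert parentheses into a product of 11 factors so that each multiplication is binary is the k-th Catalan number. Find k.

10

Bracketing 11 factors into binary products is counted by C_{11−1} = C_10.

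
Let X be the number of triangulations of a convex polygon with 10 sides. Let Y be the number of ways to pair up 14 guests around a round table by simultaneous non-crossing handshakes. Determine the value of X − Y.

A convex 10-gon is triangulated into 8 triangles, and the number of such triangulations is the Catalan number C_{10−2} = C_8. So X = C_8 = 1430.
Non-crossing handshake pairings of 2n people are counted by C_n; 14 people gives n = 7. So Y = C_7 = 429.
X − Y = 1430 − 429 = 1001.

1001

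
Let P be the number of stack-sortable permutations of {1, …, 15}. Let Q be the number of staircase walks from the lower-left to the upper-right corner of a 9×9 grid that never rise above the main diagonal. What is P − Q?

By Knuth's characterisation, the stack-sortable permutations of length 15 are the 231-avoiders, numbering C_15. So P = C_15 = 9694845.
Monotone paths in an n×n grid that stay weakly below the diagonal are counted by C_n; here n = 9. So Q = C_9 = 4862.
P − Q = 9694845 − 4862 = 9689983.

9689983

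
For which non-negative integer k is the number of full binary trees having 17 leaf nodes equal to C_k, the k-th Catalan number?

16

Full binary trees with 17 leaves have 17−1 = 16 internal nodes, so there are C_16 of them.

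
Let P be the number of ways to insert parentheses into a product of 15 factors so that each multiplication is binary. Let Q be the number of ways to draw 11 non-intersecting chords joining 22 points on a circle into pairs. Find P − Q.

Parenthesizations of m factors correspond to full binary trees with m leaves, counted by C_{m−1}; m = 15 gives C_14. So P = C_14 = 2674440.
Non-crossing perfect matchings of 2n points on a circle are counted by C_n; with 22 points, n = 11. So Q = C_11 = 58786.
P − Q = 2674440 − 58786 = 2615654.

2615654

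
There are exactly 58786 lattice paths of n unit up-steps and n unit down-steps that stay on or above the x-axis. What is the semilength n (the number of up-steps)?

Dyck paths of semilength n are counted by C_n. The Catalan number equal to 58786 is C_11.

11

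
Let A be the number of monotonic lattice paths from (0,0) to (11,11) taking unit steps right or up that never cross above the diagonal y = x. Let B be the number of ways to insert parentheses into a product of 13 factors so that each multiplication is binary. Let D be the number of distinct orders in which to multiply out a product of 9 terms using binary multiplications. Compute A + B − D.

265368

Sub-diagonal monotone paths from (0,0) to (11,11) biject with Dyck paths of semilength 11, giving C_11. So A = C_11 = 58786.
Parenthesizations of m factors correspond to full binary trees with m leaves, counted by C_{m−1}; m = 13 gives C_12. So B = C_12 = 208012.
Bracketing 9 factors into binary products is counted by C_{9−1} = C_8. So D = C_8 = 1430.
A + B − D = 58786 + 208012 − 1430 = 265368.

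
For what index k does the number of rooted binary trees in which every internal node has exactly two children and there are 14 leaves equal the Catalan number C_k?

13

Full binary trees with 14 leaves have 14−1 = 13 internal nodes, so there are C_13 of them.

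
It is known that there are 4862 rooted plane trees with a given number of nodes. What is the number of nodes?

10

Rooted ordered trees on m nodes are counted by C_{m−1}. Since C_9 = 4862, the index is 9.
So the index is 9, and the number of nodes is 9 + 1 = 10.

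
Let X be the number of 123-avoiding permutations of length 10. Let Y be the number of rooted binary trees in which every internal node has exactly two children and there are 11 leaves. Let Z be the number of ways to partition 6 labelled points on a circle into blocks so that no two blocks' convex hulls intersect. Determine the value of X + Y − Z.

33460

For any fixed pattern of length 3, the pattern-avoiding permutations of [10] number C_10. So X = C_10 = 16796.
Full binary trees with 11 leaves have 11−1 = 10 internal nodes, so there are C_10 of them. So Y = C_10 = 16796.
The non-crossing partitions of [6] form a lattice of size C_6. So Z = C_6 = 132.
X + Y − Z = 16796 + 16796 − 132 = 33460.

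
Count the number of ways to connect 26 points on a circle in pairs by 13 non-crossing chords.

742900

Pairing 26 circle points by 13 non-crossing chords gives C_13 matchings.
C_13 = C(26,13)/14 = 10400600/14 = 742900.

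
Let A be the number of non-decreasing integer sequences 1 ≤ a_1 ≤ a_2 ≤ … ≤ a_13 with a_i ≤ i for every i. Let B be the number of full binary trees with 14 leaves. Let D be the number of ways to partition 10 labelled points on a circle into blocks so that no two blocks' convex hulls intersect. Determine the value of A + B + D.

1502596

Weakly increasing sequences with a_i ≤ i biject with Dyck paths of semilength 13, so there are C_13. So A = C_13 = 742900.
A full binary tree with L leaves has L−1 internal nodes and is counted by C_{L−1}; L = 14 gives C_13. So B = C_13 = 742900.
Non-crossing partitions of an n-element set are counted by C_n; here n = 10. So D = C_10 = 16796.
A + B + D = 742900 + 742900 + 16796 = 1502596.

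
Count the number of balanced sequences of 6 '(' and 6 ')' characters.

132

Balanced strings of n pairs of brackets are counted by C_n; here n = 6.
C_6 = C_5 · 2(2·5+1)/(5+2) = 42 · 22/7 = 132.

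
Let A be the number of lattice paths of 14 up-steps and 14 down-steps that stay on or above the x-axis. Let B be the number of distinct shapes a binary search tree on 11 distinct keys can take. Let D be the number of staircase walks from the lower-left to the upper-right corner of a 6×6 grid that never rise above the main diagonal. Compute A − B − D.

2615522

Dyck paths of semilength n (length 2n) are counted by C_n; here n = 14. So A = C_14 = 2674440.
There are C_n binary search tree shapes on n keys; with n = 11 that is C_11. So B = C_11 = 58786.
Monotone paths in an n×n grid that stay weakly below the diagonal are counted by C_n; here n = 6. So D = C_6 = 132.
A − B − D = 2674440 − 58786 − 132 = 2615522.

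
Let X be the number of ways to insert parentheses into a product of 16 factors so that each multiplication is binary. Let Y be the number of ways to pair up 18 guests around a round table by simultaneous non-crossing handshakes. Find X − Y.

9689983

Bracketing 16 factors into binary products is counted by C_{16−1} = C_15. So X = C_15 = 9694845.
Non-crossing handshake pairings of 2n people are counted by C_n; 18 people gives n = 9. So Y = C_9 = 4862.
X − Y = 9694845 − 4862 = 9689983.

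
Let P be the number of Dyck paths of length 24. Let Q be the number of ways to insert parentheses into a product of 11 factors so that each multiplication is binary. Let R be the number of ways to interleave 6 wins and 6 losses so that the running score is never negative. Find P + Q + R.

A Dyck path with 12 up-steps and 12 down-steps has semilength 12, so there are C_12 of them. So P = C_12 = 208012.
Ways to associate a product of 11 factors correspond to binary trees on 11 leaves, so the count is C_10. So Q = C_10 = 16796.
Ballot sequences with n votes each where one side never trails are Dyck words, counted by C_n; here n = 6. So R = C_6 = 132.
P + Q + R = 208012 + 16796 + 132 = 224940.

224940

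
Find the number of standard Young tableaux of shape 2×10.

16796

By the hook-length formula (or a Dyck-path bijection), SYT of shape 2×10 number C_10.
C_10 = C(20,10)/11 = 184756/11 = 16796.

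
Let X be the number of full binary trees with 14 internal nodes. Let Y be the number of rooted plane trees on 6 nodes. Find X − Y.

2674398

The number of full binary trees on 14 internal nodes is the Catalan number C_14. So X = C_14 = 2674440.
A rooted plane tree on 6 nodes has 5 edges, and such trees are counted by C_5. So Y = C_5 = 42.
X − Y = 2674440 − 42 = 2674398.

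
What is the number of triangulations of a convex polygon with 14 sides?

The number of triangulations of a 14-gon is the Catalan number C_12 (index = sides − 2).
C_12 = C_11 · 2(2·11+1)/(11+2) = 58786 · 46/13 = 208012.

208012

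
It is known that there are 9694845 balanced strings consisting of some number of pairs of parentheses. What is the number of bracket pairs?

15

Balanced strings of n bracket-pairs are counted by C_n. Since C_15 = 9694845, the index is 15.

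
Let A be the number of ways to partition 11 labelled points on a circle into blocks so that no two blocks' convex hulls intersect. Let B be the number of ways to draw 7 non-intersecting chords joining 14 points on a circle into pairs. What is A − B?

58357

The non-crossing partitions of [11] form a lattice of size C_11. So A = C_11 = 58786.
Non-crossing perfect matchings of 2n points on a circle are counted by C_n; with 14 points, n = 7. So B = C_7 = 429.
A − B = 58786 − 429 = 58357.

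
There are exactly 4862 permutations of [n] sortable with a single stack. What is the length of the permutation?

Stack-sortable permutations of [n] are counted by C_n. Since C_9 = 4862, the index is 9.

9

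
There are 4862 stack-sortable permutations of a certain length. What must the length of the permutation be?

9

Stack-sortable permutations of [n] are counted by C_n. Since C_9 = 4862, the index is 9.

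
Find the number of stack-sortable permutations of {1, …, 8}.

1430

Stack-sortable permutations are exactly the 231-avoiding ones, counted by C_n; here n = 8.
C_8 = C(16,8)/9 = 12870/9 = 1430.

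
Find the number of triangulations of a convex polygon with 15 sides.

742900

Triangulations of a convex m-gon are counted by C_{m−2}; with m = 15 this is C_13.
C_13 = C(26,13)/14 = 10400600/14 = 742900.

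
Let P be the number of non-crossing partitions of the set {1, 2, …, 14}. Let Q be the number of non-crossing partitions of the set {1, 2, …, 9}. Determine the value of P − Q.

2669578

The non-crossing partitions of [14] form a lattice of size C_14. So P = C_14 = 2674440.
The non-crossing partitions of [9] form a lattice of size C_9. So Q = C_9 = 4862.
P − Q = 2674440 − 4862 = 2669578.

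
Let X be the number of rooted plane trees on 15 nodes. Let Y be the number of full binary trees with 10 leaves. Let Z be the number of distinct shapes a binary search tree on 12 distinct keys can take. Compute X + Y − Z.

A rooted plane tree on 15 nodes has 14 edges, and such trees are counted by C_14. So X = C_14 = 2674440.
Full binary trees with 10 leaves have 10−1 = 9 internal nodes, so there are C_9 of them. So Y = C_9 = 4862.
Binary trees (left/right distinguished) on n nodes are counted by C_n; here n = 12. So Z = C_12 = 208012.
X + Y − Z = 2674440 + 4862 − 208012 = 2471290.

2471290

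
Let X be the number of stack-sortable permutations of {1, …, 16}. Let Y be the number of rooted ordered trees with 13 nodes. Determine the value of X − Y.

35149658

Stack-sortable permutations are exactly the 231-avoiding ones, counted by C_n; here n = 16. So X = C_16 = 35357670.
Rooted ordered (plane) trees on m nodes have m−1 edges and are counted by C_{m−1}; m = 13 gives C_12. So Y = C_12 = 208012.
X − Y = 35357670 − 208012 = 35149658.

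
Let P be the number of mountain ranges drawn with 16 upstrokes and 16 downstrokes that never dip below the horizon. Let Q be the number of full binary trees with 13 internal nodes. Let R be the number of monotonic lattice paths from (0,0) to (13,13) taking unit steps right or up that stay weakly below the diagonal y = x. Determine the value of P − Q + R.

Paths of 16 up- and 16 down-steps that never dip below the axis are Dyck paths; their count is C_16. So P = C_16 = 35357670.
Full binary trees with n internal nodes are counted by C_n; here n = 13. So Q = C_13 = 742900.
Monotone paths in an n×n grid that stay weakly below the diagonal are counted by C_n; here n = 13. So R = C_13 = 742900.
P − Q + R = 35357670 − 742900 + 742900 = 35357670.

35357670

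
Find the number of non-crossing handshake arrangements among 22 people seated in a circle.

58786

Non-crossing handshake pairings of 2n people are counted by C_n; 22 people gives n = 11.
C_11 = 58786.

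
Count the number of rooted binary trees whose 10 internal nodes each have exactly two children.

16796

Full binary trees with n internal nodes are counted by C_n; here n = 10.
C_10 = C(20,10)/11 = 184756/11 = 16796.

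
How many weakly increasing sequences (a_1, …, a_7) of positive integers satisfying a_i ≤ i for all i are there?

429

Weakly increasing sequences with a_i ≤ i biject with Dyck paths of semilength 7, so there are C_7.
C_7 = C(14,7)/8 = 3432/8 = 429.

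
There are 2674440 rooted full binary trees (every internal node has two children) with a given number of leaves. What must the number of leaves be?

Full binary trees with L leaves are counted by C_{L−1}. Since C_14 = 2674440, the index is 14.
So the index is 14, and the number of leaves is 14 + 1 = 15.

15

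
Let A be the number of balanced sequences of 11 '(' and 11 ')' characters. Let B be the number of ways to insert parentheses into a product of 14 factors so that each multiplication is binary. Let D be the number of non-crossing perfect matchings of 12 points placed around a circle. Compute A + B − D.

801554

With 11 pairs the number of balanced bracket strings is the Catalan number C_11. So A = C_11 = 58786.
Bracketing 14 factors into binary products is counted by C_{14−1} = C_13. So B = C_13 = 742900.
Pairing 12 circle points by 6 non-crossing chords gives C_6 matchings. So D = C_6 = 132.
A + B − D = 58786 + 742900 − 132 = 801554.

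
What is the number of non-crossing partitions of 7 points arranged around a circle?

429

Non-crossing partitions of an n-element set are counted by C_n; here n = 7.
C_7 = 429.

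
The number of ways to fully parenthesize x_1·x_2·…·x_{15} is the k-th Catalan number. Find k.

Parenthesizations of m factors correspond to full binary trees with m leaves, counted by C_{m−1}; m = 15 gives C_14.

14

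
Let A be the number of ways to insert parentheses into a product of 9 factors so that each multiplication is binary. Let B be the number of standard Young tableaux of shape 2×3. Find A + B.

1435

Parenthesizations of m factors correspond to full binary trees with m leaves, counted by C_{m−1}; m = 9 gives C_8. So A = C_8 = 1430.
By the hook-length formula (or a Dyck-path bijection), SYT of shape 2×3 number C_3. So B = C_3 = 5.
A + B = 1430 + 5 = 1435.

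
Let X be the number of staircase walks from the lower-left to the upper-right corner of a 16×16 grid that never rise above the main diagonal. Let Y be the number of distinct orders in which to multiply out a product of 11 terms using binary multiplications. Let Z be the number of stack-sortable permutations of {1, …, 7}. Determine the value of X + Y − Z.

35374037

Monotone paths in an n×n grid that stay weakly below the diagonal are counted by C_n; here n = 16. So X = C_16 = 35357670.
Parenthesizations of m factors correspond to full binary trees with m leaves, counted by C_{m−1}; m = 11 gives C_10. So Y = C_10 = 16796.
Stack-sortable permutations are exactly the 231-avoiding ones, counted by C_n; here n = 7. So Z = C_7 = 429.
X + Y − Z = 35357670 + 16796 − 429 = 35374037.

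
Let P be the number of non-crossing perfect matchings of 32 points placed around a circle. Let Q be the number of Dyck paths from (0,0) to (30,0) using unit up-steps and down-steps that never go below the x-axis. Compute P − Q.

Pairing 32 circle points by 16 non-crossing chords gives C_16 matchings. So P = C_16 = 35357670.
Paths of 15 up- and 15 down-steps that never dip below the axis are Dyck paths; their count is C_15. So Q = C_15 = 9694845.
P − Q = 35357670 − 9694845 = 25662825.

25662825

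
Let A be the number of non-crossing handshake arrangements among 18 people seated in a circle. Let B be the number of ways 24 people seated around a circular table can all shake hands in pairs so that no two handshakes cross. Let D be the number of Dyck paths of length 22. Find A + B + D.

271660

Non-crossing handshake pairings of 2n people are counted by C_n; 18 people gives n = 9. So A = C_9 = 4862.
Non-crossing handshake pairings of 2n people are counted by C_n; 24 people gives n = 12. So B = C_12 = 208012.
Paths of 11 up- and 11 down-steps that never dip below the axis are Dyck paths; their count is C_11. So D = C_11 = 58786.
A + B + D = 4862 + 208012 + 58786 = 271660.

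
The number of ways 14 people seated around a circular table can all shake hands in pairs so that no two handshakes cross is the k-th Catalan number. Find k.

Non-crossing handshake pairings of 2n people are counted by C_n; 14 people gives n = 7.

7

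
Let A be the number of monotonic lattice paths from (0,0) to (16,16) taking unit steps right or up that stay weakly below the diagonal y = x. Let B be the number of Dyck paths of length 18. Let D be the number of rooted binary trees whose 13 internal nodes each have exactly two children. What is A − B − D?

34609908

Monotone paths in an n×n grid that stay weakly below the diagonal are counted by C_n; here n = 16. So A = C_16 = 35357670.
Paths of 9 up- and 9 down-steps that never dip below the axis are Dyck paths; their count is C_9. So B = C_9 = 4862.
Full binary trees with n internal nodes are counted by C_n; here n = 13. So D = C_13 = 742900.
A − B − D = 35357670 − 4862 − 742900 = 34609908.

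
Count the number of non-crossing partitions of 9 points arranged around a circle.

4862

The non-crossing partitions of [9] form a lattice of size C_9.
C_9 = 4862.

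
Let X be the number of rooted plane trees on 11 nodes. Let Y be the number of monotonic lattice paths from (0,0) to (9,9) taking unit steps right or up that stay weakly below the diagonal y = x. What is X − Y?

Rooted ordered (plane) trees on m nodes have m−1 edges and are counted by C_{m−1}; m = 11 gives C_10. So X = C_10 = 16796.
Sub-diagonal monotone paths from (0,0) to (9,9) biject with Dyck paths of semilength 9, giving C_9. So Y = C_9 = 4862.
X − Y = 16796 − 4862 = 11934.

11934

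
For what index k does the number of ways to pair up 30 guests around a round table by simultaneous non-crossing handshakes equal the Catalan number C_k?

15

With 30 = 2·15 people, non-crossing handshake pairings are non-crossing perfect matchings on a circle, counted by C_15.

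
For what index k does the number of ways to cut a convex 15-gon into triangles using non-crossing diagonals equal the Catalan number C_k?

13

A convex 15-gon is triangulated into 13 triangles, and the number of such triangulations is the Catalan number C_{15−2} = C_13.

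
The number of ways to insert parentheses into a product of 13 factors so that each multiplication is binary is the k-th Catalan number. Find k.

Parenthesizations of m factors correspond to full binary trees with m leaves, counted by C_{m−1}; m = 13 gives C_12.

12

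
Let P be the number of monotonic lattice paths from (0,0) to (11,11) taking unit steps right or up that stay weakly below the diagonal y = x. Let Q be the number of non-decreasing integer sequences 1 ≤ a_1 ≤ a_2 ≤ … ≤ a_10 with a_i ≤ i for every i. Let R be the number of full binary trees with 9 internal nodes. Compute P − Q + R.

46852

Monotone paths in an n×n grid that stay weakly below the diagonal are counted by C_n; here n = 11. So P = C_11 = 58786.
Weakly increasing sequences with a_i ≤ i biject with Dyck paths of semilength 10, so there are C_10. So Q = C_10 = 16796.
The number of full binary trees on 9 internal nodes is the Catalan number C_9. So R = C_9 = 4862.
P − Q + R = 58786 − 16796 + 4862 = 46852.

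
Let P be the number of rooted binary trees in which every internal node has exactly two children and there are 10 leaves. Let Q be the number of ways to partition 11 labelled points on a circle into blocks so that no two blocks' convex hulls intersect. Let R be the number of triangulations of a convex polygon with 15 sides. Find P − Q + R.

Full binary trees with 10 leaves have 10−1 = 9 internal nodes, so there are C_9 of them. So P = C_9 = 4862.
The non-crossing partitions of [11] form a lattice of size C_11. So Q = C_11 = 58786.
The number of triangulations of a 15-gon is the Catalan number C_13 (index = sides − 2). So R = C_13 = 742900.
P − Q + R = 4862 − 58786 + 742900 = 688976.

688976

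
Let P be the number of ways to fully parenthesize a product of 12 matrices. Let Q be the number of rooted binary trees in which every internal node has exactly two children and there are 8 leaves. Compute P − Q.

Bracketing 12 factors into binary products is counted by C_{12−1} = C_11. So P = C_11 = 58786.
A full binary tree with L leaves has L−1 internal nodes and is counted by C_{L−1}; L = 8 gives C_7. So Q = C_7 = 429.
P − Q = 58786 − 429 = 58357.

58357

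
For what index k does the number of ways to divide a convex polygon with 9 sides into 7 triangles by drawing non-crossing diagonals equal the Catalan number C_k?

7

The number of triangulations of a 9-gon is the Catalan number C_7 (index = sides − 2).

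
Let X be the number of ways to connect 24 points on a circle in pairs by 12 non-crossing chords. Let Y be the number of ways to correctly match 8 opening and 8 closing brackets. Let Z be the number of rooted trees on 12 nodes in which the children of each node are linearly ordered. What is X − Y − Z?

Non-crossing perfect matchings of 2n points on a circle are counted by C_n; with 24 points, n = 12. So X = C_12 = 208012.
A balanced arrangement of 8 bracket pairs is a Dyck word of semilength 8, so the count is C_8. So Y = C_8 = 1430.
A rooted plane tree on 12 nodes has 11 edges, and such trees are counted by C_11. So Z = C_11 = 58786.
X − Y − Z = 208012 − 1430 − 58786 = 147796.

147796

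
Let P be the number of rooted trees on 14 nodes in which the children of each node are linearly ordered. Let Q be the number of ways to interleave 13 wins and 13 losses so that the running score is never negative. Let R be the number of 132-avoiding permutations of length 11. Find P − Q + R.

A rooted plane tree on 14 nodes has 13 edges, and such trees are counted by C_13. So P = C_13 = 742900.
Ballot sequences with n votes each where one side never trails are Dyck words, counted by C_n; here n = 13. So Q = C_13 = 742900.
Permutations of [n] avoiding any single length-3 pattern are counted by C_n; here n = 11. So R = C_11 = 58786.
P − Q + R = 742900 − 742900 + 58786 = 58786.

58786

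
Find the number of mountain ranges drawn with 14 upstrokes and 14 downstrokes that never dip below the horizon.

A Dyck path with 14 up-steps and 14 down-steps has semilength 14, so there are C_14 of them.
C_14 = C_13 · 2(2·13+1)/(13+2) = 742900 · 54/15 = 2674440.

2674440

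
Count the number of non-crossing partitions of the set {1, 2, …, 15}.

Non-crossing partitions of an n-element set are counted by C_n; here n = 15.
C_15 = 9694845.

9694845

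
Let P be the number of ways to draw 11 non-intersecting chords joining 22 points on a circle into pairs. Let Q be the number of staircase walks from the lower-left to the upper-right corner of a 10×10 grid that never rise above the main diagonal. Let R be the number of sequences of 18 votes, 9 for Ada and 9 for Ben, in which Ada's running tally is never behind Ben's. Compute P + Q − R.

Pairing 22 circle points by 11 non-crossing chords gives C_11 matchings. So P = C_11 = 58786.
Monotone paths in an n×n grid that stay weakly below the diagonal are counted by C_n; here n = 10. So Q = C_10 = 16796.
Reading a vote for the leader as '(' and for the other as ')' turns such a sequence into a balanced string of 9 pairs, so the count is C_9. So R = C_9 = 4862.
P + Q − R = 58786 + 16796 − 4862 = 70720.

70720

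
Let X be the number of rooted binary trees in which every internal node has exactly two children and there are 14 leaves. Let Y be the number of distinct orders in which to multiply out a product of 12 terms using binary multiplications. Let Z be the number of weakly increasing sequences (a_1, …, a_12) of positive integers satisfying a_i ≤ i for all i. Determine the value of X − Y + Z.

Full binary trees with 14 leaves have 14−1 = 13 internal nodes, so there are C_13 of them. So X = C_13 = 742900.
Ways to associate a product of 12 factors correspond to binary trees on 12 leaves, so the count is C_11. So Y = C_11 = 58786.
Such sub-staircase sequences of length n are counted by C_n; here n = 12. So Z = C_12 = 208012.
X − Y + Z = 742900 − 58786 + 208012 = 892126.

892126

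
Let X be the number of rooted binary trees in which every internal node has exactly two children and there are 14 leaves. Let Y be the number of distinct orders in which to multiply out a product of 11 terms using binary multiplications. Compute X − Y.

Full binary trees with 14 leaves have 14−1 = 13 internal nodes, so there are C_13 of them. So X = C_13 = 742900.
Bracketing 11 factors into binary products is counted by C_{11−1} = C_10. So Y = C_10 = 16796.
X − Y = 742900 − 16796 = 726104.

726104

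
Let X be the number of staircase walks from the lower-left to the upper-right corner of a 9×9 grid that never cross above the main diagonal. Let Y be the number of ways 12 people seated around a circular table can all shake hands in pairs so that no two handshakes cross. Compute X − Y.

4730

Sub-diagonal monotone paths from (0,0) to (9,9) biject with Dyck paths of semilength 9, giving C_9. So X = C_9 = 4862.
With 12 = 2·6 people, non-crossing handshake pairings are non-crossing perfect matchings on a circle, counted by C_6. So Y = C_6 = 132.
X − Y = 4862 − 132 = 4730.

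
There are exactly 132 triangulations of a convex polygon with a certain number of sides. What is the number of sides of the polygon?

Triangulations of a convex m-gon are counted by C_{m−2}. The Catalan number equal to 132 is C_6.
So m − 2 = 6, giving m = 8 sides.

8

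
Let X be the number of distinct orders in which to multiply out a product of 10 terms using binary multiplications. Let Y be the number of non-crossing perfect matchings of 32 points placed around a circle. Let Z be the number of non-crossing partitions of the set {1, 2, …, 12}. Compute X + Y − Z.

35154520

Bracketing 10 factors into binary products is counted by C_{10−1} = C_9. So X = C_9 = 4862.
Pairing 32 circle points by 16 non-crossing chords gives C_16 matchings. So Y = C_16 = 35357670.
The non-crossing partitions of [12] form a lattice of size C_12. So Z = C_12 = 208012.
X + Y − Z = 4862 + 35357670 − 208012 = 35154520.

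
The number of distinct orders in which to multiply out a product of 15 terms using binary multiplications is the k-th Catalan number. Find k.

Parenthesizations of m factors correspond to full binary trees with m leaves, counted by C_{m−1}; m = 15 gives C_14.

14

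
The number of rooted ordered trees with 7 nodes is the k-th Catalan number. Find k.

A rooted plane tree on 7 nodes has 6 edges, and such trees are counted by C_6.

6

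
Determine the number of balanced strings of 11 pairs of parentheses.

58786

A balanced arrangement of 11 bracket pairs is a Dyck word of semilength 11, so the count is C_11.
C_11 = C(22,11)/12 = 705432/12 = 58786.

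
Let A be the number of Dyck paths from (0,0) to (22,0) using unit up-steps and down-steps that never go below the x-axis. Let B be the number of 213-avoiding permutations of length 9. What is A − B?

53924

Paths of 11 up- and 11 down-steps that never dip below the axis are Dyck paths; their count is C_11. So A = C_11 = 58786.
Permutations of [n] avoiding any single length-3 pattern are counted by C_n; here n = 9. So B = C_9 = 4862.
A − B = 58786 − 4862 = 53924.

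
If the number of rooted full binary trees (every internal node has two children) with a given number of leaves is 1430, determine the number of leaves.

9

Full binary trees with L leaves are counted by C_{L−1}. Since C_8 = 1430, the index is 8.
So the index is 8, and the number of leaves is 8 + 1 = 9.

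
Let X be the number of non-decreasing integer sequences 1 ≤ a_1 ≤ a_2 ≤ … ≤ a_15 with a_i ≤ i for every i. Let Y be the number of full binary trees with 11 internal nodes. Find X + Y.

Such sub-staircase sequences of length n are counted by C_n; here n = 15. So X = C_15 = 9694845.
The number of full binary trees on 11 internal nodes is the Catalan number C_11. So Y = C_11 = 58786.
X + Y = 9694845 + 58786 = 9753631.

9753631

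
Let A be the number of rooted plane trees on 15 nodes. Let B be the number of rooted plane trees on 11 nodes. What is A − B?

2657644

Rooted ordered (plane) trees on m nodes have m−1 edges and are counted by C_{m−1}; m = 15 gives C_14. So A = C_14 = 2674440.
A rooted plane tree on 11 nodes has 10 edges, and such trees are counted by C_10. So B = C_10 = 16796.
A − B = 2674440 − 16796 = 2657644.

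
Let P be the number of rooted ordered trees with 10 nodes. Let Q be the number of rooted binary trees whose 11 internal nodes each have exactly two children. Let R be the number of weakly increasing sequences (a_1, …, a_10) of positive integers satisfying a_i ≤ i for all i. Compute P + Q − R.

Rooted ordered (plane) trees on m nodes have m−1 edges and are counted by C_{m−1}; m = 10 gives C_9. So P = C_9 = 4862.
Full binary trees with n internal nodes are counted by C_n; here n = 11. So Q = C_11 = 58786.
Such sub-staircase sequences of length n are counted by C_n; here n = 10. So R = C_10 = 16796.
P + Q − R = 4862 + 58786 − 16796 = 46852.

46852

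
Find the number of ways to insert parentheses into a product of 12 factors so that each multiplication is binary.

58786

Parenthesizations of m factors correspond to full binary trees with m leaves, counted by C_{m−1}; m = 12 gives C_11.
C_11 = C(22,11)/12 = 705432/12 = 58786.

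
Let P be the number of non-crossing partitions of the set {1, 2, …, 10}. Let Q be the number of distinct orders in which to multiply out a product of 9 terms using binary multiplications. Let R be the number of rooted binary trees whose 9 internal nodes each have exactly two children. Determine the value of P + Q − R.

13364

Non-crossing partitions of an n-element set are counted by C_n; here n = 10. So P = C_10 = 16796.
Ways to associate a product of 9 factors correspond to binary trees on 9 leaves, so the count is C_8. So Q = C_8 = 1430.
The number of full binary trees on 9 internal nodes is the Catalan number C_9. So R = C_9 = 4862.
P + Q − R = 16796 + 1430 − 4862 = 13364.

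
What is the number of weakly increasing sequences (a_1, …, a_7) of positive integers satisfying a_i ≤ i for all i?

429

Such sub-staircase sequences of length n are counted by C_n; here n = 7.
C_7 = C(14,7)/8 = 3432/8 = 429.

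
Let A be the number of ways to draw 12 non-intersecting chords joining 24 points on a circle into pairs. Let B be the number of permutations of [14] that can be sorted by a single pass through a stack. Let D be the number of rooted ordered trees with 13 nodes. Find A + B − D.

Pairing 24 circle points by 12 non-crossing chords gives C_12 matchings. So A = C_12 = 208012.
By Knuth's characterisation, the stack-sortable permutations of length 14 are the 231-avoiders, numbering C_14. So B = C_14 = 2674440.
A rooted plane tree on 13 nodes has 12 edges, and such trees are counted by C_12. So D = C_12 = 208012.
A + B − D = 208012 + 2674440 − 208012 = 2674440.

2674440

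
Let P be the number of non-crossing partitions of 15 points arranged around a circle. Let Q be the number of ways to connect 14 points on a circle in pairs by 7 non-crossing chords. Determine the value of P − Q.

The non-crossing partitions of [15] form a lattice of size C_15. So P = C_15 = 9694845.
Pairing 14 circle points by 7 non-crossing chords gives C_7 matchings. So Q = C_7 = 429.
P − Q = 9694845 − 429 = 9694416.

9694416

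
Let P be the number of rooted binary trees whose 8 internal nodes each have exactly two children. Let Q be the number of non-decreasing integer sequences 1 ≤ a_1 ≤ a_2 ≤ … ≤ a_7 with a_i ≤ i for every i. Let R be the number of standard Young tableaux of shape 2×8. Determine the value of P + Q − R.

429

The number of full binary trees on 8 internal nodes is the Catalan number C_8. So P = C_8 = 1430.
Such sub-staircase sequences of length n are counted by C_n; here n = 7. So Q = C_7 = 429.
Standard Young tableaux of shape 2×n are counted by C_n; here n = 8. So R = C_8 = 1430.
P + Q − R = 1430 + 429 − 1430 = 429.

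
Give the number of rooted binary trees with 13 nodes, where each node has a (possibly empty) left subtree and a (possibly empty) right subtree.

742900

Binary trees (left/right distinguished) on n nodes are counted by C_n; here n = 13.
C_13 = C(26,13)/14 = 10400600/14 = 742900.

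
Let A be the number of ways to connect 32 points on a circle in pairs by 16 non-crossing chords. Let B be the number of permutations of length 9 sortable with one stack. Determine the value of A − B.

35352808

Non-crossing perfect matchings of 2n points on a circle are counted by C_n; with 32 points, n = 16. So A = C_16 = 35357670.
Stack-sortable permutations are exactly the 231-avoiding ones, counted by C_n; here n = 9. So B = C_9 = 4862.
A − B = 35357670 − 4862 = 35352808.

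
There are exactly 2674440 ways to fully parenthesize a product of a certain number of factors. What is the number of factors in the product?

15

Parenthesizations of m factors are counted by C_{m−1}. Since C_14 = 2674440, the index is 14.
So the index is 14, and the number of factors is 14 + 1 = 15.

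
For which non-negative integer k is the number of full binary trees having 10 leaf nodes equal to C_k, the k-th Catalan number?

Full binary trees with 10 leaves have 10−1 = 9 internal nodes, so there are C_9 of them.

9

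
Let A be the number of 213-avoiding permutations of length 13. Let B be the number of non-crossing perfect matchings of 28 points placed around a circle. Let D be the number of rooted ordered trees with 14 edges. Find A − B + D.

742900

For any fixed pattern of length 3, the pattern-avoiding permutations of [13] number C_13. So A = C_13 = 742900.
Pairing 28 circle points by 14 non-crossing chords gives C_14 matchings. So B = C_14 = 2674440.
Rooted ordered trees with n edges are counted by C_n; here n = 14. So D = C_14 = 2674440.
A − B + D = 742900 − 2674440 + 2674440 = 742900.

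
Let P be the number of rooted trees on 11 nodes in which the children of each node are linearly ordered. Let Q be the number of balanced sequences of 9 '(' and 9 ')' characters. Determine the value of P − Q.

Rooted ordered (plane) trees on m nodes have m−1 edges and are counted by C_{m−1}; m = 11 gives C_10. So P = C_10 = 16796.
With 9 pairs the number of balanced bracket strings is the Catalan number C_9. So Q = C_9 = 4862.
P − Q = 16796 − 4862 = 11934.

11934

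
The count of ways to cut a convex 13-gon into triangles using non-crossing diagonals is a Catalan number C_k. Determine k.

11

Triangulations of a convex m-gon are counted by C_{m−2}; with m = 13 this is C_11.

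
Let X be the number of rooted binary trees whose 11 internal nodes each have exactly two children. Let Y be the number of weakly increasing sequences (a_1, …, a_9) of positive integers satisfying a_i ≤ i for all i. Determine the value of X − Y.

53924

Full binary trees with n internal nodes are counted by C_n; here n = 11. So X = C_11 = 58786.
Weakly increasing sequences with a_i ≤ i biject with Dyck paths of semilength 9, so there are C_9. So Y = C_9 = 4862.
X − Y = 58786 − 4862 = 53924.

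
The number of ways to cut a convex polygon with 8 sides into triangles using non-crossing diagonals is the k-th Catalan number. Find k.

6

A convex 8-gon is triangulated into 6 triangles, and the number of such triangulations is the Catalan number C_{8−2} = C_6.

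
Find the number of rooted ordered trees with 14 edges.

A rooted plane tree with 14 edges has 15 nodes, and the count is C_14.
C_14 = C(28,14)/15 = 40116600/15 = 2674440.

2674440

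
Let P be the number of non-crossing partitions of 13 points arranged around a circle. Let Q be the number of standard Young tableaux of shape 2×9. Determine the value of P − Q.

Non-crossing partitions of an n-element set are counted by C_n; here n = 13. So P = C_13 = 742900.
By the hook-length formula (or a Dyck-path bijection), SYT of shape 2×9 number C_9. So Q = C_9 = 4862.
P − Q = 742900 − 4862 = 738038.

738038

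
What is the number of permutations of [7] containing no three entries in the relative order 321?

429

For any fixed pattern of length 3, the pattern-avoiding permutations of [7] number C_7.
C_7 = C_6 · 2(2·6+1)/(6+2) = 132 · 26/8 = 429.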